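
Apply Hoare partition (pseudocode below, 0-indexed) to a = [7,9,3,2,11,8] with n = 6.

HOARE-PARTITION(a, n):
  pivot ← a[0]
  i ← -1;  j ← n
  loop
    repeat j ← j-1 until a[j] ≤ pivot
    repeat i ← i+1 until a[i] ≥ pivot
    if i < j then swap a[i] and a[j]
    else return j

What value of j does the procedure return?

1

pivot = a[0] = 7; i = -1, j = 6
j→3 (a[3]=2≤7), i→0 (a[0]=7≥7); i<j, swap → [2,9,3,7,11,8]
j→2 (a[2]=3≤7), i→1 (a[1]=9≥7); i<j, swap → [2,3,9,7,11,8]
j→1, i→2; i≥j, return j=1. a = [2,3,9,7,11,8]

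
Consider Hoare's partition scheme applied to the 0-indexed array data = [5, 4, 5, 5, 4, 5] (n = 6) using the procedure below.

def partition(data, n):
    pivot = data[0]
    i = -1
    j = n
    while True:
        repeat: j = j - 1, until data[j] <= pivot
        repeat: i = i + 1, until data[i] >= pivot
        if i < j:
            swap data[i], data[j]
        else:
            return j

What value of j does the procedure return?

pivot = data[0] = 5; i = -1, j = 6
j→5 (data[5]=5≤5), i→0 (data[0]=5≥5); i<j, swap → [5, 4, 5, 5, 4, 5]
j→4 (data[4]=4≤5), i→2 (data[2]=5≥5); i<j, swap → [5, 4, 4, 5, 5, 5]
j→3, i→3; i≥j, return j=3. data = [5, 4, 4, 5, 5, 5]

3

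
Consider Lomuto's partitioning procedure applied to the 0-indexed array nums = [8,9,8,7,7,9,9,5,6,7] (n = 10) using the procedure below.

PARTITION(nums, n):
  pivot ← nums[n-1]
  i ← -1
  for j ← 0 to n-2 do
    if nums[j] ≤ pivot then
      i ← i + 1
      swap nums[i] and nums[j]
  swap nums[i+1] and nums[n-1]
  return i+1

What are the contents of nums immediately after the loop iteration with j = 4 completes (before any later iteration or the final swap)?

pivot = nums[9] = 7; i = -1
j=0: nums[0]=8 > 7 → no swap
j=1: nums[1]=9 > 7 → no swap
j=2: nums[2]=8 > 7 → no swap
j=3: nums[3]=7 ≤ 7 → i=0, swap nums[0],nums[3] → [7,9,8,8,7,9,9,5,6,7]
j=4: nums[4]=7 ≤ 7 → i=1, swap nums[1],nums[4] → [7,7,8,8,9,9,9,5,6,7]
(after j=4) nums = [7,7,8,8,9,9,9,5,6,7]

[7,7,8,8,9,9,9,5,6,7]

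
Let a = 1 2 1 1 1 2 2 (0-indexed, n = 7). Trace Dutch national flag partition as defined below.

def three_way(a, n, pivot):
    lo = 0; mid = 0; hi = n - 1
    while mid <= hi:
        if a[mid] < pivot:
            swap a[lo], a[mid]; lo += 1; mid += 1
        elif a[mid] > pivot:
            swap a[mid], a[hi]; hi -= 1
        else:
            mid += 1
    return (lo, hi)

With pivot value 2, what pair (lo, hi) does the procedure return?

(4, 6)

pivot = 2; lo=0, mid=0, hi=6
a[mid]=1<2: swap a[0],a[0]; lo=1,mid=1 → 1 2 1 1 1 2 2
a[mid]=2=2: mid=2
a[mid]=1<2: swap a[1],a[2]; lo=2,mid=3 → 1 1 2 1 1 2 2
a[mid]=1<2: swap a[2],a[3]; lo=3,mid=4 → 1 1 1 2 1 2 2
a[mid]=1<2: swap a[3],a[4]; lo=4,mid=5 → 1 1 1 1 2 2 2
a[mid]=2=2: mid=6
a[mid]=2=2: mid=7
end: lo=4, hi=6; a = 1 1 1 1 2 2 2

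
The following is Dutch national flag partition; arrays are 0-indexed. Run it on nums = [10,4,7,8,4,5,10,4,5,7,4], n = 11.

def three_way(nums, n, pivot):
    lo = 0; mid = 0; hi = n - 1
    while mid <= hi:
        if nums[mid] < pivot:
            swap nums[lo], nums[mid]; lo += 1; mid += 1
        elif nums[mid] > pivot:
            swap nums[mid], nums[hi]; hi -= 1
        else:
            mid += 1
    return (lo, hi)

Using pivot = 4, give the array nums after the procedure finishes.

pivot = 4; lo=0, mid=0, hi=10
nums[mid]=10>4: swap nums[0],nums[10]; hi=9 → [4,4,7,8,4,5,10,4,5,7,10]
nums[mid]=4=4: mid=1
nums[mid]=4=4: mid=2
nums[mid]=7>4: swap nums[2],nums[9]; hi=8 → [4,4,7,8,4,5,10,4,5,7,10]
nums[mid]=7>4: swap nums[2],nums[8]; hi=7 → [4,4,5,8,4,5,10,4,7,7,10]
nums[mid]=5>4: swap nums[2],nums[7]; hi=6 → [4,4,4,8,4,5,10,5,7,7,10]
nums[mid]=4=4: mid=3
nums[mid]=8>4: swap nums[3],nums[6]; hi=5 → [4,4,4,10,4,5,8,5,7,7,10]
nums[mid]=10>4: swap nums[3],nums[5]; hi=4 → [4,4,4,5,4,10,8,5,7,7,10]
nums[mid]=5>4: swap nums[3],nums[4]; hi=3 → [4,4,4,4,5,10,8,5,7,7,10]
nums[mid]=4=4: mid=4
end: lo=0, hi=3; nums = [4,4,4,4,5,10,8,5,7,7,10]

[4,4,4,4,5,10,8,5,7,7,10]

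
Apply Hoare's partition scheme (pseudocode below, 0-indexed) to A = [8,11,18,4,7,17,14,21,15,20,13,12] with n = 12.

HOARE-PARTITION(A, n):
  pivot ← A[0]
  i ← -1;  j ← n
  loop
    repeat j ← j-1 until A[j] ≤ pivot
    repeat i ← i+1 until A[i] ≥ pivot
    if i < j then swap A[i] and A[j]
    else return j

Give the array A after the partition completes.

[7,4,18,11,8,17,14,21,15,20,13,12]

pivot = A[0] = 8; i = -1, j = 12
j→4 (A[4]=7≤8), i→0 (A[0]=8≥8); i<j, swap → [7,11,18,4,8,17,14,21,15,20,13,12]
j→3 (A[3]=4≤8), i→1 (A[1]=11≥8); i<j, swap → [7,4,18,11,8,17,14,21,15,20,13,12]
j→1, i→2; i≥j, return j=1. A = [7,4,18,11,8,17,14,21,15,20,13,12]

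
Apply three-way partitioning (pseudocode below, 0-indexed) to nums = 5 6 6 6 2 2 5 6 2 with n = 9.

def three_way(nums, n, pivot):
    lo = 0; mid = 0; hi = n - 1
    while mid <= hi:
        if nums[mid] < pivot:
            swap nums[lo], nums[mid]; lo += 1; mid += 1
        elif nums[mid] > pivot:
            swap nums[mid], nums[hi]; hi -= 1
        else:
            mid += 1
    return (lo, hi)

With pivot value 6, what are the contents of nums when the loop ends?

lo=0 mid=0 hi=8
5<6: swap(0,0), lo=1 mid=1 ⇒ 5 6 6 6 2 2 5 6 2
6=6: mid=2
6=6: mid=3
6=6: mid=4
2<6: swap(1,4), lo=2 mid=5 ⇒ 5 2 6 6 6 2 5 6 2
2<6: swap(2,5), lo=3 mid=6 ⇒ 5 2 2 6 6 6 5 6 2
5<6: swap(3,6), lo=4 mid=7 ⇒ 5 2 2 5 6 6 6 6 2
6=6: mid=8
2<6: swap(4,8), lo=5 mid=9 ⇒ 5 2 2 5 2 6 6 6 6
done. lo=5 hi=8; nums=5 2 2 5 2 6 6 6 6

5 2 2 5 2 6 6 6 6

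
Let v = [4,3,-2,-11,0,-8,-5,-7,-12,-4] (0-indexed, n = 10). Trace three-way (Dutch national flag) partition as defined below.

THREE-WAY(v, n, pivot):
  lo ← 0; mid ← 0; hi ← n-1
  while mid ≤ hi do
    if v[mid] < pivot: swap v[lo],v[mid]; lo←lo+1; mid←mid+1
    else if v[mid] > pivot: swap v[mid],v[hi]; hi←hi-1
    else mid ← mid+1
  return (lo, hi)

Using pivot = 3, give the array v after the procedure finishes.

[-4,-2,-11,0,-8,-5,-7,-12,3,4]

lo=0 mid=0 hi=9
4>3: swap(0,9), hi=8 ⇒ [-4,3,-2,-11,0,-8,-5,-7,-12,4]
-4<3: swap(0,0), lo=1 mid=1 ⇒ [-4,3,-2,-11,0,-8,-5,-7,-12,4]
3=3: mid=2
-2<3: swap(1,2), lo=2 mid=3 ⇒ [-4,-2,3,-11,0,-8,-5,-7,-12,4]
-11<3: swap(2,3), lo=3 mid=4 ⇒ [-4,-2,-11,3,0,-8,-5,-7,-12,4]
0<3: swap(3,4), lo=4 mid=5 ⇒ [-4,-2,-11,0,3,-8,-5,-7,-12,4]
-8<3: swap(4,5), lo=5 mid=6 ⇒ [-4,-2,-11,0,-8,3,-5,-7,-12,4]
-5<3: swap(5,6), lo=6 mid=7 ⇒ [-4,-2,-11,0,-8,-5,3,-7,-12,4]
-7<3: swap(6,7), lo=7 mid=8 ⇒ [-4,-2,-11,0,-8,-5,-7,3,-12,4]
-12<3: swap(7,8), lo=8 mid=9 ⇒ [-4,-2,-11,0,-8,-5,-7,-12,3,4]
done. lo=8 hi=8; v=[-4,-2,-11,0,-8,-5,-7,-12,3,4]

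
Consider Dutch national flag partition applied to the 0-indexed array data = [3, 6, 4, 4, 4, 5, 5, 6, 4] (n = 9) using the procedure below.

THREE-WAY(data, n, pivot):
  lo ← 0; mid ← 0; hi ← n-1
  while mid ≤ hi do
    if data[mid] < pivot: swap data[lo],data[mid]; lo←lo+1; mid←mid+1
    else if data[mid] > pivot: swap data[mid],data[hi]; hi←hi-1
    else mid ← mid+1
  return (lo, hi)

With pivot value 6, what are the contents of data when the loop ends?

lo=0 mid=0 hi=8
3<6: swap(0,0), lo=1 mid=1 ⇒ [3, 6, 4, 4, 4, 5, 5, 6, 4]
6=6: mid=2
4<6: swap(1,2), lo=2 mid=3 ⇒ [3, 4, 6, 4, 4, 5, 5, 6, 4]
4<6: swap(2,3), lo=3 mid=4 ⇒ [3, 4, 4, 6, 4, 5, 5, 6, 4]
4<6: swap(3,4), lo=4 mid=5 ⇒ [3, 4, 4, 4, 6, 5, 5, 6, 4]
5<6: swap(4,5), lo=5 mid=6 ⇒ [3, 4, 4, 4, 5, 6, 5, 6, 4]
5<6: swap(5,6), lo=6 mid=7 ⇒ [3, 4, 4, 4, 5, 5, 6, 6, 4]
6=6: mid=8
4<6: swap(6,8), lo=7 mid=9 ⇒ [3, 4, 4, 4, 5, 5, 4, 6, 6]
done. lo=7 hi=8; data=[3, 4, 4, 4, 5, 5, 4, 6, 6]

[3, 4, 4, 4, 5, 5, 4, 6, 6]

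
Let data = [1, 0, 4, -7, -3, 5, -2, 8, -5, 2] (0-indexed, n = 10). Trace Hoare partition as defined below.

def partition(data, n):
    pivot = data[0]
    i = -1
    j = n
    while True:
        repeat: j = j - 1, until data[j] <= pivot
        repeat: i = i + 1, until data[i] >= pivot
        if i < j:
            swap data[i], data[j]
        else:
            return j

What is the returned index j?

pivot=1
j stops at 8 (-5), i stops at 0 (1); swap ⇒ [-5, 0, 4, -7, -3, 5, -2, 8, 1, 2]
j stops at 6 (-2), i stops at 2 (4); swap ⇒ [-5, 0, -2, -7, -3, 5, 4, 8, 1, 2]
j stops at 4, i stops at 5; i≥j ⇒ return 4. data=[-5, 0, -2, -7, -3, 5, 4, 8, 1, 2]

4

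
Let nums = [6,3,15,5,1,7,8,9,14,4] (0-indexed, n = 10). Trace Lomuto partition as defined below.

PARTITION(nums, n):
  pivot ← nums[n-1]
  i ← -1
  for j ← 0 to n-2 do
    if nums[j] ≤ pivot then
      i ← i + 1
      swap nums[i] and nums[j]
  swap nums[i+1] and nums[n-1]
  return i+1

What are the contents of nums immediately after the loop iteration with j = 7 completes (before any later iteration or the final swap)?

[3,1,15,5,6,7,8,9,14,4]

pivot = nums[9] = 4; i = -1
j=0: nums[0]=6 > 4 → no swap
j=1: nums[1]=3 ≤ 4 → i=0, swap nums[0],nums[1] → [3,6,15,5,1,7,8,9,14,4]
j=2: nums[2]=15 > 4 → no swap
j=3: nums[3]=5 > 4 → no swap
j=4: nums[4]=1 ≤ 4 → i=1, swap nums[1],nums[4] → [3,1,15,5,6,7,8,9,14,4]
j=5: nums[5]=7 > 4 → no swap
j=6: nums[6]=8 > 4 → no swap
j=7: nums[7]=9 > 4 → no swap
(after j=7) nums = [3,1,15,5,6,7,8,9,14,4]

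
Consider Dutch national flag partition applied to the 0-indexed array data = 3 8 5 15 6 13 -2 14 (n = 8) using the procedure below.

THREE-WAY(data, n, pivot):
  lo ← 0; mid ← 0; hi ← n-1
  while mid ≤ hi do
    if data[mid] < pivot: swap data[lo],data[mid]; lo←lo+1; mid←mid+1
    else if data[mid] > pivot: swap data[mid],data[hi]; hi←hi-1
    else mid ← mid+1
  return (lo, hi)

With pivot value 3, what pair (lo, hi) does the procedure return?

(1, 1)

lo=0 mid=0 hi=7
3=3: mid=1
8>3: swap(1,7), hi=6 ⇒ 3 14 5 15 6 13 -2 8
14>3: swap(1,6), hi=5 ⇒ 3 -2 5 15 6 13 14 8
-2<3: swap(0,1), lo=1 mid=2 ⇒ -2 3 5 15 6 13 14 8
5>3: swap(2,5), hi=4 ⇒ -2 3 13 15 6 5 14 8
13>3: swap(2,4), hi=3 ⇒ -2 3 6 15 13 5 14 8
6>3: swap(2,3), hi=2 ⇒ -2 3 15 6 13 5 14 8
15>3: swap(2,2), hi=1 ⇒ -2 3 15 6 13 5 14 8
done. lo=1 hi=1; data=-2 3 15 6 13 5 14 8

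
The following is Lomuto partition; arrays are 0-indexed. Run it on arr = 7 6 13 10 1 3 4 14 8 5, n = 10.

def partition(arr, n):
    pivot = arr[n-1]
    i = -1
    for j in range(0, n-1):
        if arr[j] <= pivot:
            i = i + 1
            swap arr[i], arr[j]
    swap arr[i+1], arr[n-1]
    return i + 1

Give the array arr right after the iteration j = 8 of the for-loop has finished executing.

pivot=5, i=-1
j=0: 7>5, skip
j=1: 6>5, skip
j=2: 13>5, skip
j=3: 10>5, skip
j=4: 1≤5, i=0, swap(0,4) ⇒ 1 6 13 10 7 3 4 14 8 5
j=5: 3≤5, i=1, swap(1,5) ⇒ 1 3 13 10 7 6 4 14 8 5
j=6: 4≤5, i=2, swap(2,6) ⇒ 1 3 4 10 7 6 13 14 8 5
j=7: 14>5, skip
j=8: 8>5, skip
(after j=8) arr = 1 3 4 10 7 6 13 14 8 5

1 3 4 10 7 6 13 14 8 5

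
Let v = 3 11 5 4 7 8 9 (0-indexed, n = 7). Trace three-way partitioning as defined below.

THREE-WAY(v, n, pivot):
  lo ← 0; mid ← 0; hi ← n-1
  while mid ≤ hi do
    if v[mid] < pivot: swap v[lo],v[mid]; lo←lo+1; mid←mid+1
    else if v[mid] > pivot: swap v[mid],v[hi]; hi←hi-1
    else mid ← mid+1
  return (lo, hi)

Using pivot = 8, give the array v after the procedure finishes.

3 5 4 7 8 9 11

pivot = 8; lo=0, mid=0, hi=6
v[mid]=3<8: swap v[0],v[0]; lo=1,mid=1 → 3 11 5 4 7 8 9
v[mid]=11>8: swap v[1],v[6]; hi=5 → 3 9 5 4 7 8 11
v[mid]=9>8: swap v[1],v[5]; hi=4 → 3 8 5 4 7 9 11
v[mid]=8=8: mid=2
v[mid]=5<8: swap v[1],v[2]; lo=2,mid=3 → 3 5 8 4 7 9 11
v[mid]=4<8: swap v[2],v[3]; lo=3,mid=4 → 3 5 4 8 7 9 11
v[mid]=7<8: swap v[3],v[4]; lo=4,mid=5 → 3 5 4 7 8 9 11
end: lo=4, hi=4; v = 3 5 4 7 8 9 11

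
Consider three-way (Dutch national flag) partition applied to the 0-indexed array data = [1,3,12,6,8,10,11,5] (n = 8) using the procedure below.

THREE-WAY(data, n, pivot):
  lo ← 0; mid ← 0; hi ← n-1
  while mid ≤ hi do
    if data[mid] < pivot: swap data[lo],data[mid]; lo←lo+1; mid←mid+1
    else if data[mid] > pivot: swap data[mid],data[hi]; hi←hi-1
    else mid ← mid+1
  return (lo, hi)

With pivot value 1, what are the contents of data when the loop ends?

[1,12,6,8,10,11,5,3]

lo=0 mid=0 hi=7
1=1: mid=1
3>1: swap(1,7), hi=6 ⇒ [1,5,12,6,8,10,11,3]
5>1: swap(1,6), hi=5 ⇒ [1,11,12,6,8,10,5,3]
11>1: swap(1,5), hi=4 ⇒ [1,10,12,6,8,11,5,3]
10>1: swap(1,4), hi=3 ⇒ [1,8,12,6,10,11,5,3]
8>1: swap(1,3), hi=2 ⇒ [1,6,12,8,10,11,5,3]
6>1: swap(1,2), hi=1 ⇒ [1,12,6,8,10,11,5,3]
12>1: swap(1,1), hi=0 ⇒ [1,12,6,8,10,11,5,3]
done. lo=0 hi=0; data=[1,12,6,8,10,11,5,3]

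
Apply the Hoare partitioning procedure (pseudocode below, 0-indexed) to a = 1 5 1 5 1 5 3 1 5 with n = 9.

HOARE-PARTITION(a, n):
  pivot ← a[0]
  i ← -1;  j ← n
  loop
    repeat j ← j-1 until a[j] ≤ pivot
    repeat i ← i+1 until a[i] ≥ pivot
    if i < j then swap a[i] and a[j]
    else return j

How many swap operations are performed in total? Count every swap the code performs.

pivot = a[0] = 1; i = -1, j = 9
j→7 (a[7]=1≤1), i→0 (a[0]=1≥1); i<j, swap → 1 5 1 5 1 5 3 1 5
j→4 (a[4]=1≤1), i→1 (a[1]=5≥1); i<j, swap → 1 1 1 5 5 5 3 1 5
j→2, i→2; i≥j, return j=2. a = 1 1 1 5 5 5 3 1 5

2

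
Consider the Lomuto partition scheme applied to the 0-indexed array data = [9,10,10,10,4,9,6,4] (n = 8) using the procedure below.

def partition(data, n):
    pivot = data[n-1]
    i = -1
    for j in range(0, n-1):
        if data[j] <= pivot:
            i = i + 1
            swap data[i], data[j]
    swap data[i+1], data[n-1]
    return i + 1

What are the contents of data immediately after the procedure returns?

pivot = data[7] = 4; i = -1
j=0: data[0]=9 > 4 → no swap
j=1: data[1]=10 > 4 → no swap
j=2: data[2]=10 > 4 → no swap
j=3: data[3]=10 > 4 → no swap
j=4: data[4]=4 ≤ 4 → i=0, swap data[0],data[4] → [4,10,10,10,9,9,6,4]
j=5: data[5]=9 > 4 → no swap
j=6: data[6]=6 > 4 → no swap
final swap data[1],data[7] → [4,4,10,10,9,9,6,10]; return 1

[4,4,10,10,9,9,6,10]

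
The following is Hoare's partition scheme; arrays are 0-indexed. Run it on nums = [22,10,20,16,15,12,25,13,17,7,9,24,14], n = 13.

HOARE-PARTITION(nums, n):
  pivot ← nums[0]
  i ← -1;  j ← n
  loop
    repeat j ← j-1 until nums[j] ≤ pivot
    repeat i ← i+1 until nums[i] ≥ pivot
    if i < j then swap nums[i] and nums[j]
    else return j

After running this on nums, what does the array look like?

pivot = nums[0] = 22; i = -1, j = 13
j→12 (nums[12]=14≤22), i→0 (nums[0]=22≥22); i<j, swap → [14,10,20,16,15,12,25,13,17,7,9,24,22]
j→10 (nums[10]=9≤22), i→6 (nums[6]=25≥22); i<j, swap → [14,10,20,16,15,12,9,13,17,7,25,24,22]
j→9, i→10; i≥j, return j=9. nums = [14,10,20,16,15,12,9,13,17,7,25,24,22]

[14,10,20,16,15,12,9,13,17,7,25,24,22]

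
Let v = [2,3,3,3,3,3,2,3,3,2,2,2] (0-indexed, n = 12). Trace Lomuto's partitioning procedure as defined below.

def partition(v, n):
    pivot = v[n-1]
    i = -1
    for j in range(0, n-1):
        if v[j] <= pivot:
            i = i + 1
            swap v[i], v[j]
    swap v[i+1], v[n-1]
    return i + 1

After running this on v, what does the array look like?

pivot = v[11] = 2; i = -1
j=0: v[0]=2 ≤ 2 → i=0, swap v[0],v[0] (no change) → [2,3,3,3,3,3,2,3,3,2,2,2]
j=1: v[1]=3 > 2 → no swap
j=2: v[2]=3 > 2 → no swap
j=3: v[3]=3 > 2 → no swap
j=4: v[4]=3 > 2 → no swap
j=5: v[5]=3 > 2 → no swap
j=6: v[6]=2 ≤ 2 → i=1, swap v[1],v[6] → [2,2,3,3,3,3,3,3,3,2,2,2]
j=7: v[7]=3 > 2 → no swap
j=8: v[8]=3 > 2 → no swap
j=9: v[9]=2 ≤ 2 → i=2, swap v[2],v[9] → [2,2,2,3,3,3,3,3,3,3,2,2]
j=10: v[10]=2 ≤ 2 → i=3, swap v[3],v[10] → [2,2,2,2,3,3,3,3,3,3,3,2]
final swap v[4],v[11] → [2,2,2,2,2,3,3,3,3,3,3,3]; return 4

[2,2,2,2,2,3,3,3,3,3,3,3]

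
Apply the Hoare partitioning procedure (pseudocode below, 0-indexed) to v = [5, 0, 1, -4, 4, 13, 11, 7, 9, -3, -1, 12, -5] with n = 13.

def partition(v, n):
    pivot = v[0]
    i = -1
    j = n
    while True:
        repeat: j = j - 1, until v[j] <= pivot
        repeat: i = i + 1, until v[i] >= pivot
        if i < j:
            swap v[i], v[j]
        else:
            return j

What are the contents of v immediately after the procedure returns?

pivot=5
j stops at 12 (-5), i stops at 0 (5); swap ⇒ [-5, 0, 1, -4, 4, 13, 11, 7, 9, -3, -1, 12, 5]
j stops at 10 (-1), i stops at 5 (13); swap ⇒ [-5, 0, 1, -4, 4, -1, 11, 7, 9, -3, 13, 12, 5]
j stops at 9 (-3), i stops at 6 (11); swap ⇒ [-5, 0, 1, -4, 4, -1, -3, 7, 9, 11, 13, 12, 5]
j stops at 6, i stops at 7; i≥j ⇒ return 6. v=[-5, 0, 1, -4, 4, -1, -3, 7, 9, 11, 13, 12, 5]

[-5, 0, 1, -4, 4, -1, -3, 7, 9, 11, 13, 12, 5]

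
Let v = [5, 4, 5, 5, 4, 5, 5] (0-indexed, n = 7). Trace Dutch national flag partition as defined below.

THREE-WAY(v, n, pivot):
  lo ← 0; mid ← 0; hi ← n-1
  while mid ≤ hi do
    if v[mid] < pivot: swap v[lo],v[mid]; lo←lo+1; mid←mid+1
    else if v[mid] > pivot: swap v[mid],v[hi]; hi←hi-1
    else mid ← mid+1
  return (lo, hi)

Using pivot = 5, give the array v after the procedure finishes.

pivot = 5; lo=0, mid=0, hi=6
v[mid]=5=5: mid=1
v[mid]=4<5: swap v[0],v[1]; lo=1,mid=2 → [4, 5, 5, 5, 4, 5, 5]
v[mid]=5=5: mid=3
v[mid]=5=5: mid=4
v[mid]=4<5: swap v[1],v[4]; lo=2,mid=5 → [4, 4, 5, 5, 5, 5, 5]
v[mid]=5=5: mid=6
v[mid]=5=5: mid=7
end: lo=2, hi=6; v = [4, 4, 5, 5, 5, 5, 5]

[4, 4, 5, 5, 5, 5, 5]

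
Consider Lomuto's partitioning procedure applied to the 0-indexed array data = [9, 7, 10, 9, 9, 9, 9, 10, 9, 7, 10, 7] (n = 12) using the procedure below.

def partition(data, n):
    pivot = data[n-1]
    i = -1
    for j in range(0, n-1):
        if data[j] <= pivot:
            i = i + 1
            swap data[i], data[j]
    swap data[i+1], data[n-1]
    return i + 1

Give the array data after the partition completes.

[7, 7, 7, 9, 9, 9, 9, 10, 9, 9, 10, 10]

pivot=7, i=-1
j=0: 9>7, skip
j=1: 7≤7, i=0, swap(0,1) ⇒ [7, 9, 10, 9, 9, 9, 9, 10, 9, 7, 10, 7]
j=2: 10>7, skip
j=3: 9>7, skip
j=4: 9>7, skip
j=5: 9>7, skip
j=6: 9>7, skip
j=7: 10>7, skip
j=8: 9>7, skip
j=9: 7≤7, i=1, swap(1,9) ⇒ [7, 7, 10, 9, 9, 9, 9, 10, 9, 9, 10, 7]
j=10: 10>7, skip
swap(2,11) ⇒ [7, 7, 7, 9, 9, 9, 9, 10, 9, 9, 10, 10]; return 2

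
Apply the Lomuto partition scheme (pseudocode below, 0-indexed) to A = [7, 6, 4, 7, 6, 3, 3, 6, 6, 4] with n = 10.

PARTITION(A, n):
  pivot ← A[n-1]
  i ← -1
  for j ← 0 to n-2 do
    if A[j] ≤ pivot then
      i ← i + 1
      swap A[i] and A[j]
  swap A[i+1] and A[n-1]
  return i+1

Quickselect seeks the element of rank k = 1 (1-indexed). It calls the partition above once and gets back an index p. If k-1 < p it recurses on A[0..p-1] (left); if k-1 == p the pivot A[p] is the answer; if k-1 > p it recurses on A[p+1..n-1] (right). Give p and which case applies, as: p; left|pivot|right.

pivot=4, i=-1
j=0: 7>4, skip
j=1: 6>4, skip
j=2: 4≤4, i=0, swap(0,2) ⇒ [4, 6, 7, 7, 6, 3, 3, 6, 6, 4]
j=3: 7>4, skip
j=4: 6>4, skip
j=5: 3≤4, i=1, swap(1,5) ⇒ [4, 3, 7, 7, 6, 6, 3, 6, 6, 4]
j=6: 3≤4, i=2, swap(2,6) ⇒ [4, 3, 3, 7, 6, 6, 7, 6, 6, 4]
j=7: 6>4, skip
j=8: 6>4, skip
swap(3,9) ⇒ [4, 3, 3, 4, 6, 6, 7, 6, 6, 7]; return 3
p = 3; k-1 = 0 < 3 ⇒ left

3; left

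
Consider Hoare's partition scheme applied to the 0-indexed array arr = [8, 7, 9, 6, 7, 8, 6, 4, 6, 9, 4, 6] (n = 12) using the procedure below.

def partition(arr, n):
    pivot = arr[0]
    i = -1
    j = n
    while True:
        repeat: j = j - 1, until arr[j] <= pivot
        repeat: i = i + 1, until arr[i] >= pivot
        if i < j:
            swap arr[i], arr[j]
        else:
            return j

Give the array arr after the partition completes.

pivot = arr[0] = 8; i = -1, j = 12
j→11 (arr[11]=6≤8), i→0 (arr[0]=8≥8); i<j, swap → [6, 7, 9, 6, 7, 8, 6, 4, 6, 9, 4, 8]
j→10 (arr[10]=4≤8), i→2 (arr[2]=9≥8); i<j, swap → [6, 7, 4, 6, 7, 8, 6, 4, 6, 9, 9, 8]
j→8 (arr[8]=6≤8), i→5 (arr[5]=8≥8); i<j, swap → [6, 7, 4, 6, 7, 6, 6, 4, 8, 9, 9, 8]
j→7, i→8; i≥j, return j=7. arr = [6, 7, 4, 6, 7, 6, 6, 4, 8, 9, 9, 8]

[6, 7, 4, 6, 7, 6, 6, 4, 8, 9, 9, 8]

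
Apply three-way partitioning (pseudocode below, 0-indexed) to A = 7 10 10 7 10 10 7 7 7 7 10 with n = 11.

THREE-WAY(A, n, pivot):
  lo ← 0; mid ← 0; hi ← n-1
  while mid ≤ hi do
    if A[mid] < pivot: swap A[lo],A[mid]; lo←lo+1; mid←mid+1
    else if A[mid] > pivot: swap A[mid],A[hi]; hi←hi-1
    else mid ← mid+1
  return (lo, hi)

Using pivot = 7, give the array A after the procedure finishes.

7 7 7 7 7 7 10 10 10 10 10

pivot = 7; lo=0, mid=0, hi=10
A[mid]=7=7: mid=1
A[mid]=10>7: swap A[1],A[10]; hi=9 → 7 10 10 7 10 10 7 7 7 7 10
A[mid]=10>7: swap A[1],A[9]; hi=8 → 7 7 10 7 10 10 7 7 7 10 10
A[mid]=7=7: mid=2
A[mid]=10>7: swap A[2],A[8]; hi=7 → 7 7 7 7 10 10 7 7 10 10 10
A[mid]=7=7: mid=3
A[mid]=7=7: mid=4
A[mid]=10>7: swap A[4],A[7]; hi=6 → 7 7 7 7 7 10 7 10 10 10 10
A[mid]=7=7: mid=5
A[mid]=10>7: swap A[5],A[6]; hi=5 → 7 7 7 7 7 7 10 10 10 10 10
A[mid]=7=7: mid=6
end: lo=0, hi=5; A = 7 7 7 7 7 7 10 10 10 10 10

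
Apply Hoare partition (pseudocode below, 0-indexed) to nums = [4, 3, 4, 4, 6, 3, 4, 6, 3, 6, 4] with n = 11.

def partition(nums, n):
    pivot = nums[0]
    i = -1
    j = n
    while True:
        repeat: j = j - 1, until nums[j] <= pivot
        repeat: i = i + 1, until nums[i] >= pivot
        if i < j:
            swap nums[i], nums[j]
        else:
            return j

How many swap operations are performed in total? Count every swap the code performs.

pivot=4
j stops at 10 (4), i stops at 0 (4); swap ⇒ [4, 3, 4, 4, 6, 3, 4, 6, 3, 6, 4]
j stops at 8 (3), i stops at 2 (4); swap ⇒ [4, 3, 3, 4, 6, 3, 4, 6, 4, 6, 4]
j stops at 6 (4), i stops at 3 (4); swap ⇒ [4, 3, 3, 4, 6, 3, 4, 6, 4, 6, 4]
j stops at 5 (3), i stops at 4 (6); swap ⇒ [4, 3, 3, 4, 3, 6, 4, 6, 4, 6, 4]
j stops at 4, i stops at 5; i≥j ⇒ return 4. nums=[4, 3, 3, 4, 3, 6, 4, 6, 4, 6, 4]

4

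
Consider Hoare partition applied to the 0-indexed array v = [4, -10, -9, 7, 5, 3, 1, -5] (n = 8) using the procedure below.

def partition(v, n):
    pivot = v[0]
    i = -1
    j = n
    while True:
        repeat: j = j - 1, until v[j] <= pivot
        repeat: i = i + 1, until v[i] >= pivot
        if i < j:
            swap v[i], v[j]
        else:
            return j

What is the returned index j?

pivot=4
j stops at 7 (-5), i stops at 0 (4); swap ⇒ [-5, -10, -9, 7, 5, 3, 1, 4]
j stops at 6 (1), i stops at 3 (7); swap ⇒ [-5, -10, -9, 1, 5, 3, 7, 4]
j stops at 5 (3), i stops at 4 (5); swap ⇒ [-5, -10, -9, 1, 3, 5, 7, 4]
j stops at 4, i stops at 5; i≥j ⇒ return 4. v=[-5, -10, -9, 1, 3, 5, 7, 4]

4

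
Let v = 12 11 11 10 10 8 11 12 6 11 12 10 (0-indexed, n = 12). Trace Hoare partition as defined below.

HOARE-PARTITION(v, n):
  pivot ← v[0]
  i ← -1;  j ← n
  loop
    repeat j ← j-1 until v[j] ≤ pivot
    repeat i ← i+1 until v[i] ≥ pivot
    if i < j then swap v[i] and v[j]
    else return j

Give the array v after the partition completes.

10 11 11 10 10 8 11 12 6 11 12 12

pivot=12
j stops at 11 (10), i stops at 0 (12); swap ⇒ 10 11 11 10 10 8 11 12 6 11 12 12
j stops at 10 (12), i stops at 7 (12); swap ⇒ 10 11 11 10 10 8 11 12 6 11 12 12
j stops at 9, i stops at 10; i≥j ⇒ return 9. v=10 11 11 10 10 8 11 12 6 11 12 12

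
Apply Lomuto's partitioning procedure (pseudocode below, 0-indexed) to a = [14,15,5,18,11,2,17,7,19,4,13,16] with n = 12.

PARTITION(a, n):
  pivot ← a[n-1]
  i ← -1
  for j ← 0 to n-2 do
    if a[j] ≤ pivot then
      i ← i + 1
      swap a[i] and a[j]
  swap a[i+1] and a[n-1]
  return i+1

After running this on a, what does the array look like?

[14,15,5,11,2,7,4,13,16,17,18,19]

pivot=16, i=-1
j=0: 14≤16, i=0, swap(0,0) ⇒ [14,15,5,18,11,2,17,7,19,4,13,16]
j=1: 15≤16, i=1, swap(1,1) ⇒ [14,15,5,18,11,2,17,7,19,4,13,16]
j=2: 5≤16, i=2, swap(2,2) ⇒ [14,15,5,18,11,2,17,7,19,4,13,16]
j=3: 18>16, skip
j=4: 11≤16, i=3, swap(3,4) ⇒ [14,15,5,11,18,2,17,7,19,4,13,16]
j=5: 2≤16, i=4, swap(4,5) ⇒ [14,15,5,11,2,18,17,7,19,4,13,16]
j=6: 17>16, skip
j=7: 7≤16, i=5, swap(5,7) ⇒ [14,15,5,11,2,7,17,18,19,4,13,16]
j=8: 19>16, skip
j=9: 4≤16, i=6, swap(6,9) ⇒ [14,15,5,11,2,7,4,18,19,17,13,16]
j=10: 13≤16, i=7, swap(7,10) ⇒ [14,15,5,11,2,7,4,13,19,17,18,16]
swap(8,11) ⇒ [14,15,5,11,2,7,4,13,16,17,18,19]; return 8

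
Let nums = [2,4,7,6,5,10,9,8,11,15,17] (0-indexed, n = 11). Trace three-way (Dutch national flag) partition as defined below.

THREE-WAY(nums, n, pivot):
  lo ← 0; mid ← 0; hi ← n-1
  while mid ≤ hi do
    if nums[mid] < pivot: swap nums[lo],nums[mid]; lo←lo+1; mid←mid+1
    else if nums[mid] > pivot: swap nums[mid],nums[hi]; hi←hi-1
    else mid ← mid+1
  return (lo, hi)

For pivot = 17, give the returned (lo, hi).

(10, 10)

pivot = 17; lo=0, mid=0, hi=10
nums[mid]=2<17: swap nums[0],nums[0]; lo=1,mid=1 → [2,4,7,6,5,10,9,8,11,15,17]
nums[mid]=4<17: swap nums[1],nums[1]; lo=2,mid=2 → [2,4,7,6,5,10,9,8,11,15,17]
nums[mid]=7<17: swap nums[2],nums[2]; lo=3,mid=3 → [2,4,7,6,5,10,9,8,11,15,17]
nums[mid]=6<17: swap nums[3],nums[3]; lo=4,mid=4 → [2,4,7,6,5,10,9,8,11,15,17]
nums[mid]=5<17: swap nums[4],nums[4]; lo=5,mid=5 → [2,4,7,6,5,10,9,8,11,15,17]
nums[mid]=10<17: swap nums[5],nums[5]; lo=6,mid=6 → [2,4,7,6,5,10,9,8,11,15,17]
nums[mid]=9<17: swap nums[6],nums[6]; lo=7,mid=7 → [2,4,7,6,5,10,9,8,11,15,17]
nums[mid]=8<17: swap nums[7],nums[7]; lo=8,mid=8 → [2,4,7,6,5,10,9,8,11,15,17]
nums[mid]=11<17: swap nums[8],nums[8]; lo=9,mid=9 → [2,4,7,6,5,10,9,8,11,15,17]
nums[mid]=15<17: swap nums[9],nums[9]; lo=10,mid=10 → [2,4,7,6,5,10,9,8,11,15,17]
nums[mid]=17=17: mid=11
end: lo=10, hi=10; nums = [2,4,7,6,5,10,9,8,11,15,17]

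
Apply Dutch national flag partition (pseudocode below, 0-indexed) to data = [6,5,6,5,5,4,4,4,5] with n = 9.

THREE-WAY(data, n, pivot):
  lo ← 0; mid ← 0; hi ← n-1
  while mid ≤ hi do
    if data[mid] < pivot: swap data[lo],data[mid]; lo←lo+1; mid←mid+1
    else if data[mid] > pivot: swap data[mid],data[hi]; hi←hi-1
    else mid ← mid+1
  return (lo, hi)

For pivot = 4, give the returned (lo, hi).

(0, 2)

pivot = 4; lo=0, mid=0, hi=8
data[mid]=6>4: swap data[0],data[8]; hi=7 → [5,5,6,5,5,4,4,4,6]
data[mid]=5>4: swap data[0],data[7]; hi=6 → [4,5,6,5,5,4,4,5,6]
data[mid]=4=4: mid=1
data[mid]=5>4: swap data[1],data[6]; hi=5 → [4,4,6,5,5,4,5,5,6]
data[mid]=4=4: mid=2
data[mid]=6>4: swap data[2],data[5]; hi=4 → [4,4,4,5,5,6,5,5,6]
data[mid]=4=4: mid=3
data[mid]=5>4: swap data[3],data[4]; hi=3 → [4,4,4,5,5,6,5,5,6]
data[mid]=5>4: swap data[3],data[3]; hi=2 → [4,4,4,5,5,6,5,5,6]
end: lo=0, hi=2; data = [4,4,4,5,5,6,5,5,6]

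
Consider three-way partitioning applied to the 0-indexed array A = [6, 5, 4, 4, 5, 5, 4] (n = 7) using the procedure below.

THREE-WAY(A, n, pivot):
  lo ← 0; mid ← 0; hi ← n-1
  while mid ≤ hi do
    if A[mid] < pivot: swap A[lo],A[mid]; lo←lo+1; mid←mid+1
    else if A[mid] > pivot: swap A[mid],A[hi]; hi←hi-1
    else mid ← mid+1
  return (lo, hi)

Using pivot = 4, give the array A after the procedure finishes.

[4, 4, 4, 5, 5, 5, 6]

lo=0 mid=0 hi=6
6>4: swap(0,6), hi=5 ⇒ [4, 5, 4, 4, 5, 5, 6]
4=4: mid=1
5>4: swap(1,5), hi=4 ⇒ [4, 5, 4, 4, 5, 5, 6]
5>4: swap(1,4), hi=3 ⇒ [4, 5, 4, 4, 5, 5, 6]
5>4: swap(1,3), hi=2 ⇒ [4, 4, 4, 5, 5, 5, 6]
4=4: mid=2
4=4: mid=3
done. lo=0 hi=2; A=[4, 4, 4, 5, 5, 5, 6]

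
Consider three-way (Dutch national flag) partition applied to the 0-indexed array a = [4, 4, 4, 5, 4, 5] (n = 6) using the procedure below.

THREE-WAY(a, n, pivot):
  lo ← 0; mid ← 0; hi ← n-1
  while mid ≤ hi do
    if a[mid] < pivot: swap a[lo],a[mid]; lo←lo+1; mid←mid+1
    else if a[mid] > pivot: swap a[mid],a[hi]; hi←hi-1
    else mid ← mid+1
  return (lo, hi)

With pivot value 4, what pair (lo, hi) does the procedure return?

lo=0 mid=0 hi=5
4=4: mid=1
4=4: mid=2
4=4: mid=3
5>4: swap(3,5), hi=4 ⇒ [4, 4, 4, 5, 4, 5]
5>4: swap(3,4), hi=3 ⇒ [4, 4, 4, 4, 5, 5]
4=4: mid=4
done. lo=0 hi=3; a=[4, 4, 4, 4, 5, 5]

(0, 3)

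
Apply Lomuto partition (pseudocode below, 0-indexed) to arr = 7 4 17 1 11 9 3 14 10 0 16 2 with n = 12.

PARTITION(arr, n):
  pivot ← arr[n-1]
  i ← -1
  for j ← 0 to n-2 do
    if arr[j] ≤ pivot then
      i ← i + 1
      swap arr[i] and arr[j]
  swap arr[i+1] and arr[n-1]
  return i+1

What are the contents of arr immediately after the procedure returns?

1 0 2 7 11 9 3 14 10 4 16 17

pivot=2, i=-1
j=0: 7>2, skip
j=1: 4>2, skip
j=2: 17>2, skip
j=3: 1≤2, i=0, swap(0,3) ⇒ 1 4 17 7 11 9 3 14 10 0 16 2
j=4: 11>2, skip
j=5: 9>2, skip
j=6: 3>2, skip
j=7: 14>2, skip
j=8: 10>2, skip
j=9: 0≤2, i=1, swap(1,9) ⇒ 1 0 17 7 11 9 3 14 10 4 16 2
j=10: 16>2, skip
swap(2,11) ⇒ 1 0 2 7 11 9 3 14 10 4 16 17; return 2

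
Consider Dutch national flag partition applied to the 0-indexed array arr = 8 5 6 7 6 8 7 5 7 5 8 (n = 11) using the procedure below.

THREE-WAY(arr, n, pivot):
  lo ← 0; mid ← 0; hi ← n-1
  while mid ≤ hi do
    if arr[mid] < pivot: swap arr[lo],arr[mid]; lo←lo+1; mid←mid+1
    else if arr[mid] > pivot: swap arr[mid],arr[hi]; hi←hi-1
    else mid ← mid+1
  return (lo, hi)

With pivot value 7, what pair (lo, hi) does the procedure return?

(5, 7)

pivot = 7; lo=0, mid=0, hi=10
arr[mid]=8>7: swap arr[0],arr[10]; hi=9 → 8 5 6 7 6 8 7 5 7 5 8
arr[mid]=8>7: swap arr[0],arr[9]; hi=8 → 5 5 6 7 6 8 7 5 7 8 8
arr[mid]=5<7: swap arr[0],arr[0]; lo=1,mid=1 → 5 5 6 7 6 8 7 5 7 8 8
arr[mid]=5<7: swap arr[1],arr[1]; lo=2,mid=2 → 5 5 6 7 6 8 7 5 7 8 8
arr[mid]=6<7: swap arr[2],arr[2]; lo=3,mid=3 → 5 5 6 7 6 8 7 5 7 8 8
arr[mid]=7=7: mid=4
arr[mid]=6<7: swap arr[3],arr[4]; lo=4,mid=5 → 5 5 6 6 7 8 7 5 7 8 8
arr[mid]=8>7: swap arr[5],arr[8]; hi=7 → 5 5 6 6 7 7 7 5 8 8 8
arr[mid]=7=7: mid=6
arr[mid]=7=7: mid=7
arr[mid]=5<7: swap arr[4],arr[7]; lo=5,mid=8 → 5 5 6 6 5 7 7 7 8 8 8
end: lo=5, hi=7; arr = 5 5 6 6 5 7 7 7 8 8 8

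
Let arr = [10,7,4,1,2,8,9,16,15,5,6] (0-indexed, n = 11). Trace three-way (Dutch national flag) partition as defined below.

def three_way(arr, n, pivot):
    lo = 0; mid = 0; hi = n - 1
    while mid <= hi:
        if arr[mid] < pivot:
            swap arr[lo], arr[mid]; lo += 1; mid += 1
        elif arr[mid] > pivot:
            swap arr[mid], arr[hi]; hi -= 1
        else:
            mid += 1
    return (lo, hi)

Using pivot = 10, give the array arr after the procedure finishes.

pivot = 10; lo=0, mid=0, hi=10
arr[mid]=10=10: mid=1
arr[mid]=7<10: swap arr[0],arr[1]; lo=1,mid=2 → [7,10,4,1,2,8,9,16,15,5,6]
arr[mid]=4<10: swap arr[1],arr[2]; lo=2,mid=3 → [7,4,10,1,2,8,9,16,15,5,6]
arr[mid]=1<10: swap arr[2],arr[3]; lo=3,mid=4 → [7,4,1,10,2,8,9,16,15,5,6]
arr[mid]=2<10: swap arr[3],arr[4]; lo=4,mid=5 → [7,4,1,2,10,8,9,16,15,5,6]
arr[mid]=8<10: swap arr[4],arr[5]; lo=5,mid=6 → [7,4,1,2,8,10,9,16,15,5,6]
arr[mid]=9<10: swap arr[5],arr[6]; lo=6,mid=7 → [7,4,1,2,8,9,10,16,15,5,6]
arr[mid]=16>10: swap arr[7],arr[10]; hi=9 → [7,4,1,2,8,9,10,6,15,5,16]
arr[mid]=6<10: swap arr[6],arr[7]; lo=7,mid=8 → [7,4,1,2,8,9,6,10,15,5,16]
arr[mid]=15>10: swap arr[8],arr[9]; hi=8 → [7,4,1,2,8,9,6,10,5,15,16]
arr[mid]=5<10: swap arr[7],arr[8]; lo=8,mid=9 → [7,4,1,2,8,9,6,5,10,15,16]
end: lo=8, hi=8; arr = [7,4,1,2,8,9,6,5,10,15,16]

[7,4,1,2,8,9,6,5,10,15,16]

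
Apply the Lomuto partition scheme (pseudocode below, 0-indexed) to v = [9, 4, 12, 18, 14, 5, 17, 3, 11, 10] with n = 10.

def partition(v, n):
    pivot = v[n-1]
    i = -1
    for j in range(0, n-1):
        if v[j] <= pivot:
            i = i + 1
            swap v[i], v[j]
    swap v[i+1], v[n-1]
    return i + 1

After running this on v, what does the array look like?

[9, 4, 5, 3, 10, 12, 17, 18, 11, 14]

pivot = v[9] = 10; i = -1
j=0: v[0]=9 ≤ 10 → i=0, swap v[0],v[0] (no change) → [9, 4, 12, 18, 14, 5, 17, 3, 11, 10]
j=1: v[1]=4 ≤ 10 → i=1, swap v[1],v[1] (no change) → [9, 4, 12, 18, 14, 5, 17, 3, 11, 10]
j=2: v[2]=12 > 10 → no swap
j=3: v[3]=18 > 10 → no swap
j=4: v[4]=14 > 10 → no swap
j=5: v[5]=5 ≤ 10 → i=2, swap v[2],v[5] → [9, 4, 5, 18, 14, 12, 17, 3, 11, 10]
j=6: v[6]=17 > 10 → no swap
j=7: v[7]=3 ≤ 10 → i=3, swap v[3],v[7] → [9, 4, 5, 3, 14, 12, 17, 18, 11, 10]
j=8: v[8]=11 > 10 → no swap
final swap v[4],v[9] → [9, 4, 5, 3, 10, 12, 17, 18, 11, 14]; return 4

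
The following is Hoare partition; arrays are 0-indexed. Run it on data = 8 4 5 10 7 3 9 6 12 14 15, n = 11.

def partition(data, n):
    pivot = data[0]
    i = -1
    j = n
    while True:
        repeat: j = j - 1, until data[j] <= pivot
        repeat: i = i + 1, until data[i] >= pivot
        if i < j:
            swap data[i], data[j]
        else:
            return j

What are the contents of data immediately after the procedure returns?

pivot = data[0] = 8; i = -1, j = 11
j→7 (data[7]=6≤8), i→0 (data[0]=8≥8); i<j, swap → 6 4 5 10 7 3 9 8 12 14 15
j→5 (data[5]=3≤8), i→3 (data[3]=10≥8); i<j, swap → 6 4 5 3 7 10 9 8 12 14 15
j→4, i→5; i≥j, return j=4. data = 6 4 5 3 7 10 9 8 12 14 15

6 4 5 3 7 10 9 8 12 14 15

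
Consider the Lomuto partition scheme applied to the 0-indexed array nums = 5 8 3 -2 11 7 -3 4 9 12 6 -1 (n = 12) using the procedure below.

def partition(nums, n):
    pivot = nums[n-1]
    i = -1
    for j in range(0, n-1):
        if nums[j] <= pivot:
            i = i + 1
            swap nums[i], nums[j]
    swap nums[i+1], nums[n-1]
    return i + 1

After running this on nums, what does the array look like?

pivot=-1, i=-1
j=0: 5>-1, skip
j=1: 8>-1, skip
j=2: 3>-1, skip
j=3: -2≤-1, i=0, swap(0,3) ⇒ -2 8 3 5 11 7 -3 4 9 12 6 -1
j=4: 11>-1, skip
j=5: 7>-1, skip
j=6: -3≤-1, i=1, swap(1,6) ⇒ -2 -3 3 5 11 7 8 4 9 12 6 -1
j=7: 4>-1, skip
j=8: 9>-1, skip
j=9: 12>-1, skip
j=10: 6>-1, skip
swap(2,11) ⇒ -2 -3 -1 5 11 7 8 4 9 12 6 3; return 2

-2 -3 -1 5 11 7 8 4 9 12 6 3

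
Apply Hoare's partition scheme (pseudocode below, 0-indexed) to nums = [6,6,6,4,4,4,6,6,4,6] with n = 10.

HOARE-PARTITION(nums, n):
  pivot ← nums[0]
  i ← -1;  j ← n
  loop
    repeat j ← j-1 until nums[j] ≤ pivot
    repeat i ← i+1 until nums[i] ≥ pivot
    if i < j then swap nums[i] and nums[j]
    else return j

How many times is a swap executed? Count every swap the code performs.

pivot = nums[0] = 6; i = -1, j = 10
j→9 (nums[9]=6≤6), i→0 (nums[0]=6≥6); i<j, swap → [6,6,6,4,4,4,6,6,4,6]
j→8 (nums[8]=4≤6), i→1 (nums[1]=6≥6); i<j, swap → [6,4,6,4,4,4,6,6,6,6]
j→7 (nums[7]=6≤6), i→2 (nums[2]=6≥6); i<j, swap → [6,4,6,4,4,4,6,6,6,6]
j→6, i→6; i≥j, return j=6. nums = [6,4,6,4,4,4,6,6,6,6]

3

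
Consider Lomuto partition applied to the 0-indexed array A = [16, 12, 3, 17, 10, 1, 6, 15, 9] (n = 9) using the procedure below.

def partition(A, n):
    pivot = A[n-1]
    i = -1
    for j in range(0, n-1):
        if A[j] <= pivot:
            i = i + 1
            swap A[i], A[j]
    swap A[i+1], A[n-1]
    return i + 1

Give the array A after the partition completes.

pivot=9, i=-1
j=0: 16>9, skip
j=1: 12>9, skip
j=2: 3≤9, i=0, swap(0,2) ⇒ [3, 12, 16, 17, 10, 1, 6, 15, 9]
j=3: 17>9, skip
j=4: 10>9, skip
j=5: 1≤9, i=1, swap(1,5) ⇒ [3, 1, 16, 17, 10, 12, 6, 15, 9]
j=6: 6≤9, i=2, swap(2,6) ⇒ [3, 1, 6, 17, 10, 12, 16, 15, 9]
j=7: 15>9, skip
swap(3,8) ⇒ [3, 1, 6, 9, 10, 12, 16, 15, 17]; return 3

[3, 1, 6, 9, 10, 12, 16, 15, 17]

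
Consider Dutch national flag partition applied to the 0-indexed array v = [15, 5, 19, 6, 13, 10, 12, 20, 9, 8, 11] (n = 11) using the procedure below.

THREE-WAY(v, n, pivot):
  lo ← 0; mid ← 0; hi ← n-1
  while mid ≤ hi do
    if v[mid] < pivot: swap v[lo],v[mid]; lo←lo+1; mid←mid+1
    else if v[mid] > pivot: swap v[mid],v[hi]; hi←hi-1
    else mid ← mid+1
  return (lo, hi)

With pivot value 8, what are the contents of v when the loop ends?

[5, 6, 8, 13, 10, 12, 20, 9, 19, 11, 15]

pivot = 8; lo=0, mid=0, hi=10
v[mid]=15>8: swap v[0],v[10]; hi=9 → [11, 5, 19, 6, 13, 10, 12, 20, 9, 8, 15]
v[mid]=11>8: swap v[0],v[9]; hi=8 → [8, 5, 19, 6, 13, 10, 12, 20, 9, 11, 15]
v[mid]=8=8: mid=1
v[mid]=5<8: swap v[0],v[1]; lo=1,mid=2 → [5, 8, 19, 6, 13, 10, 12, 20, 9, 11, 15]
v[mid]=19>8: swap v[2],v[8]; hi=7 → [5, 8, 9, 6, 13, 10, 12, 20, 19, 11, 15]
v[mid]=9>8: swap v[2],v[7]; hi=6 → [5, 8, 20, 6, 13, 10, 12, 9, 19, 11, 15]
v[mid]=20>8: swap v[2],v[6]; hi=5 → [5, 8, 12, 6, 13, 10, 20, 9, 19, 11, 15]
v[mid]=12>8: swap v[2],v[5]; hi=4 → [5, 8, 10, 6, 13, 12, 20, 9, 19, 11, 15]
v[mid]=10>8: swap v[2],v[4]; hi=3 → [5, 8, 13, 6, 10, 12, 20, 9, 19, 11, 15]
v[mid]=13>8: swap v[2],v[3]; hi=2 → [5, 8, 6, 13, 10, 12, 20, 9, 19, 11, 15]
v[mid]=6<8: swap v[1],v[2]; lo=2,mid=3 → [5, 6, 8, 13, 10, 12, 20, 9, 19, 11, 15]
end: lo=2, hi=2; v = [5, 6, 8, 13, 10, 12, 20, 9, 19, 11, 15]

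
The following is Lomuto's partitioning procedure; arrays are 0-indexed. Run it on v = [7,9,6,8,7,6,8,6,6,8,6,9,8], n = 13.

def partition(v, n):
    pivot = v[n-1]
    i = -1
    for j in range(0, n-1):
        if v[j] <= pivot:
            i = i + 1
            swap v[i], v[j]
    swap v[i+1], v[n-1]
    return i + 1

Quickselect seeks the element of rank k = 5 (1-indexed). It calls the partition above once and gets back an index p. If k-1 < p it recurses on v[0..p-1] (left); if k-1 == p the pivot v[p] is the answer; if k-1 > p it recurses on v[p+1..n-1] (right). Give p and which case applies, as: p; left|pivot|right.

pivot=8, i=-1
j=0: 7≤8, i=0, swap(0,0) ⇒ [7,9,6,8,7,6,8,6,6,8,6,9,8]
j=1: 9>8, skip
j=2: 6≤8, i=1, swap(1,2) ⇒ [7,6,9,8,7,6,8,6,6,8,6,9,8]
j=3: 8≤8, i=2, swap(2,3) ⇒ [7,6,8,9,7,6,8,6,6,8,6,9,8]
j=4: 7≤8, i=3, swap(3,4) ⇒ [7,6,8,7,9,6,8,6,6,8,6,9,8]
j=5: 6≤8, i=4, swap(4,5) ⇒ [7,6,8,7,6,9,8,6,6,8,6,9,8]
j=6: 8≤8, i=5, swap(5,6) ⇒ [7,6,8,7,6,8,9,6,6,8,6,9,8]
j=7: 6≤8, i=6, swap(6,7) ⇒ [7,6,8,7,6,8,6,9,6,8,6,9,8]
j=8: 6≤8, i=7, swap(7,8) ⇒ [7,6,8,7,6,8,6,6,9,8,6,9,8]
j=9: 8≤8, i=8, swap(8,9) ⇒ [7,6,8,7,6,8,6,6,8,9,6,9,8]
j=10: 6≤8, i=9, swap(9,10) ⇒ [7,6,8,7,6,8,6,6,8,6,9,9,8]
j=11: 9>8, skip
swap(10,12) ⇒ [7,6,8,7,6,8,6,6,8,6,8,9,9]; return 10
p = 10; k-1 = 4 < 10 ⇒ left

10; left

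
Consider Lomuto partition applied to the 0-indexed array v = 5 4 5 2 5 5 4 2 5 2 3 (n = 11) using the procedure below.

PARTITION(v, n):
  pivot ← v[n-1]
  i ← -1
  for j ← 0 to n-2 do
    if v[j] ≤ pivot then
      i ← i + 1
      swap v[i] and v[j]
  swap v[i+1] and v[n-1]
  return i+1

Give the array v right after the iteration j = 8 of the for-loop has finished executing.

pivot=3, i=-1
j=0: 5>3, skip
j=1: 4>3, skip
j=2: 5>3, skip
j=3: 2≤3, i=0, swap(0,3) ⇒ 2 4 5 5 5 5 4 2 5 2 3
j=4: 5>3, skip
j=5: 5>3, skip
j=6: 4>3, skip
j=7: 2≤3, i=1, swap(1,7) ⇒ 2 2 5 5 5 5 4 4 5 2 3
j=8: 5>3, skip
(after j=8) v = 2 2 5 5 5 5 4 4 5 2 3

2 2 5 5 5 5 4 4 5 2 3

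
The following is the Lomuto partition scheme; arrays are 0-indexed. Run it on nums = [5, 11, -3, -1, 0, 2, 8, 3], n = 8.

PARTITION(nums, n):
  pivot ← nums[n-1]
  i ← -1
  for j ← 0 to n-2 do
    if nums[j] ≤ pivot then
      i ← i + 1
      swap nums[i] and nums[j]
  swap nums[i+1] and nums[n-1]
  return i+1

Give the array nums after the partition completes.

[-3, -1, 0, 2, 3, 11, 8, 5]

pivot=3, i=-1
j=0: 5>3, skip
j=1: 11>3, skip
j=2: -3≤3, i=0, swap(0,2) ⇒ [-3, 11, 5, -1, 0, 2, 8, 3]
j=3: -1≤3, i=1, swap(1,3) ⇒ [-3, -1, 5, 11, 0, 2, 8, 3]
j=4: 0≤3, i=2, swap(2,4) ⇒ [-3, -1, 0, 11, 5, 2, 8, 3]
j=5: 2≤3, i=3, swap(3,5) ⇒ [-3, -1, 0, 2, 5, 11, 8, 3]
j=6: 8>3, skip
swap(4,7) ⇒ [-3, -1, 0, 2, 3, 11, 8, 5]; return 4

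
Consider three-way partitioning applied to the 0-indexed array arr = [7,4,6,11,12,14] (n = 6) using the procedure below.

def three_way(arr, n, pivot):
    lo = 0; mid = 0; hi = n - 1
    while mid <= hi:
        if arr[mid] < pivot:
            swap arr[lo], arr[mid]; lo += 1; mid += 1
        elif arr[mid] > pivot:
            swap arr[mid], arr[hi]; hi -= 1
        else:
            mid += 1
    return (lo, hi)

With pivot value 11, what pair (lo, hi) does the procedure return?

pivot = 11; lo=0, mid=0, hi=5
arr[mid]=7<11: swap arr[0],arr[0]; lo=1,mid=1 → [7,4,6,11,12,14]
arr[mid]=4<11: swap arr[1],arr[1]; lo=2,mid=2 → [7,4,6,11,12,14]
arr[mid]=6<11: swap arr[2],arr[2]; lo=3,mid=3 → [7,4,6,11,12,14]
arr[mid]=11=11: mid=4
arr[mid]=12>11: swap arr[4],arr[5]; hi=4 → [7,4,6,11,14,12]
arr[mid]=14>11: swap arr[4],arr[4]; hi=3 → [7,4,6,11,14,12]
end: lo=3, hi=3; arr = [7,4,6,11,14,12]

(3, 3)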